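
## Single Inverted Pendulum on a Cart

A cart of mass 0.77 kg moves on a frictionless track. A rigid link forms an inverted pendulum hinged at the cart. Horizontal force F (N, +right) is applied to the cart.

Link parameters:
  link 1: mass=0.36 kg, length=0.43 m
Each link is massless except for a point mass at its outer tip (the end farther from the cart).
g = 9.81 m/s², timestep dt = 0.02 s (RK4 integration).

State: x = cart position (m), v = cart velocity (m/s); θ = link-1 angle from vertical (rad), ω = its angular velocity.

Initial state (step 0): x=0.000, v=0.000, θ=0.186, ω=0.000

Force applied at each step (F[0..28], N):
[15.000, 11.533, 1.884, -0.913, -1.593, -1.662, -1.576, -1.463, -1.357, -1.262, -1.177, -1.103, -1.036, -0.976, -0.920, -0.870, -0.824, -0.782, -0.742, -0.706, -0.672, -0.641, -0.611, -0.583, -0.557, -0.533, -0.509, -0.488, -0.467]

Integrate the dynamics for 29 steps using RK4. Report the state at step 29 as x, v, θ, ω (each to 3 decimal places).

Answer: x=0.178, v=0.074, θ=-0.035, ω=0.030

Derivation:
apply F[0]=+15.000 → step 1: x=0.004, v=0.368, θ=0.178, ω=-0.757
apply F[1]=+11.533 → step 2: x=0.014, v=0.649, θ=0.158, ω=-1.325
apply F[2]=+1.884 → step 3: x=0.027, v=0.685, θ=0.131, ω=-1.344
apply F[3]=-0.913 → step 4: x=0.041, v=0.652, θ=0.105, ω=-1.213
apply F[4]=-1.593 → step 5: x=0.053, v=0.603, θ=0.083, ω=-1.056
apply F[5]=-1.662 → step 6: x=0.065, v=0.553, θ=0.063, ω=-0.909
apply F[6]=-1.576 → step 7: x=0.075, v=0.508, θ=0.046, ω=-0.778
apply F[7]=-1.463 → step 8: x=0.085, v=0.466, θ=0.032, ω=-0.663
apply F[8]=-1.357 → step 9: x=0.094, v=0.429, θ=0.020, ω=-0.565
apply F[9]=-1.262 → step 10: x=0.102, v=0.395, θ=0.009, ω=-0.479
apply F[10]=-1.177 → step 11: x=0.110, v=0.364, θ=0.000, ω=-0.405
apply F[11]=-1.103 → step 12: x=0.117, v=0.335, θ=-0.007, ω=-0.340
apply F[12]=-1.036 → step 13: x=0.123, v=0.309, θ=-0.013, ω=-0.285
apply F[13]=-0.976 → step 14: x=0.129, v=0.285, θ=-0.018, ω=-0.236
apply F[14]=-0.920 → step 15: x=0.135, v=0.263, θ=-0.023, ω=-0.195
apply F[15]=-0.870 → step 16: x=0.140, v=0.243, θ=-0.026, ω=-0.159
apply F[16]=-0.824 → step 17: x=0.144, v=0.224, θ=-0.029, ω=-0.127
apply F[17]=-0.782 → step 18: x=0.149, v=0.207, θ=-0.031, ω=-0.100
apply F[18]=-0.742 → step 19: x=0.153, v=0.190, θ=-0.033, ω=-0.077
apply F[19]=-0.706 → step 20: x=0.156, v=0.175, θ=-0.035, ω=-0.057
apply F[20]=-0.672 → step 21: x=0.160, v=0.161, θ=-0.036, ω=-0.040
apply F[21]=-0.641 → step 22: x=0.163, v=0.148, θ=-0.036, ω=-0.026
apply F[22]=-0.611 → step 23: x=0.166, v=0.135, θ=-0.037, ω=-0.013
apply F[23]=-0.583 → step 24: x=0.168, v=0.123, θ=-0.037, ω=-0.003
apply F[24]=-0.557 → step 25: x=0.171, v=0.112, θ=-0.037, ω=0.006
apply F[25]=-0.533 → step 26: x=0.173, v=0.102, θ=-0.037, ω=0.014
apply F[26]=-0.509 → step 27: x=0.175, v=0.092, θ=-0.036, ω=0.020
apply F[27]=-0.488 → step 28: x=0.176, v=0.083, θ=-0.036, ω=0.026
apply F[28]=-0.467 → step 29: x=0.178, v=0.074, θ=-0.035, ω=0.030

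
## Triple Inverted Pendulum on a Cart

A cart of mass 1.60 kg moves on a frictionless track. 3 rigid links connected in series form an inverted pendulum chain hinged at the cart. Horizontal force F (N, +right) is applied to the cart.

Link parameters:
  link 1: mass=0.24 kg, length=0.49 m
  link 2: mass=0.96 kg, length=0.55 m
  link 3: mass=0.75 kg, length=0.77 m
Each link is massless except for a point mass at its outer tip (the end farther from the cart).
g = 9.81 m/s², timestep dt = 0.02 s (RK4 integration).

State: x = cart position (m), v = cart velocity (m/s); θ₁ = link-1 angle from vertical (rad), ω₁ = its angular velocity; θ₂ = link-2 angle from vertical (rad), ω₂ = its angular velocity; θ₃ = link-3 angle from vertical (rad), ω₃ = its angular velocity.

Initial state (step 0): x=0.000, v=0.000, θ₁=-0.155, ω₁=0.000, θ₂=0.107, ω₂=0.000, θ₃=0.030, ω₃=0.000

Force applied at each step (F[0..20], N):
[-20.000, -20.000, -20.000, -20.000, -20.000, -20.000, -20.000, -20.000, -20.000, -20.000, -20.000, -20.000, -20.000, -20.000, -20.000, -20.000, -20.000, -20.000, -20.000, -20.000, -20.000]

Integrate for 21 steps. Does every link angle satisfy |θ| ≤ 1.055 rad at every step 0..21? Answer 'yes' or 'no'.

Answer: no

Derivation:
apply F[0]=-20.000 → step 1: x=-0.002, v=-0.221, θ₁=-0.157, ω₁=-0.173, θ₂=0.113, ω₂=0.604, θ₃=0.030, ω₃=-0.027
apply F[1]=-20.000 → step 2: x=-0.009, v=-0.444, θ₁=-0.162, ω₁=-0.332, θ₂=0.131, ω₂=1.202, θ₃=0.029, ω₃=-0.055
apply F[2]=-20.000 → step 3: x=-0.020, v=-0.669, θ₁=-0.170, ω₁=-0.457, θ₂=0.161, ω₂=1.783, θ₃=0.028, ω₃=-0.086
apply F[3]=-20.000 → step 4: x=-0.036, v=-0.897, θ₁=-0.180, ω₁=-0.522, θ₂=0.202, ω₂=2.327, θ₃=0.025, ω₃=-0.118
apply F[4]=-20.000 → step 5: x=-0.056, v=-1.129, θ₁=-0.190, ω₁=-0.505, θ₂=0.254, ω₂=2.820, θ₃=0.023, ω₃=-0.148
apply F[5]=-20.000 → step 6: x=-0.081, v=-1.365, θ₁=-0.199, ω₁=-0.392, θ₂=0.315, ω₂=3.255, θ₃=0.020, ω₃=-0.173
apply F[6]=-20.000 → step 7: x=-0.110, v=-1.603, θ₁=-0.205, ω₁=-0.178, θ₂=0.384, ω₂=3.632, θ₃=0.016, ω₃=-0.191
apply F[7]=-20.000 → step 8: x=-0.145, v=-1.844, θ₁=-0.206, ω₁=0.134, θ₂=0.460, ω₂=3.957, θ₃=0.012, ω₃=-0.200
apply F[8]=-20.000 → step 9: x=-0.184, v=-2.086, θ₁=-0.199, ω₁=0.543, θ₂=0.542, ω₂=4.235, θ₃=0.008, ω₃=-0.200
apply F[9]=-20.000 → step 10: x=-0.228, v=-2.331, θ₁=-0.183, ω₁=1.048, θ₂=0.629, ω₂=4.468, θ₃=0.004, ω₃=-0.188
apply F[10]=-20.000 → step 11: x=-0.278, v=-2.577, θ₁=-0.157, ω₁=1.650, θ₂=0.720, ω₂=4.649, θ₃=0.001, ω₃=-0.165
apply F[11]=-20.000 → step 12: x=-0.332, v=-2.825, θ₁=-0.117, ω₁=2.349, θ₂=0.814, ω₂=4.765, θ₃=-0.002, ω₃=-0.130
apply F[12]=-20.000 → step 13: x=-0.391, v=-3.075, θ₁=-0.062, ω₁=3.142, θ₂=0.910, ω₂=4.793, θ₃=-0.005, ω₃=-0.082
apply F[13]=-20.000 → step 14: x=-0.455, v=-3.325, θ₁=0.010, ω₁=4.027, θ₂=1.005, ω₂=4.698, θ₃=-0.006, ω₃=-0.021
apply F[14]=-20.000 → step 15: x=-0.524, v=-3.574, θ₁=0.100, ω₁=4.998, θ₂=1.097, ω₂=4.436, θ₃=-0.005, ω₃=0.052
apply F[15]=-20.000 → step 16: x=-0.597, v=-3.816, θ₁=0.210, ω₁=6.053, θ₂=1.181, ω₂=3.950, θ₃=-0.003, ω₃=0.140
apply F[16]=-20.000 → step 17: x=-0.676, v=-4.045, θ₁=0.342, ω₁=7.205, θ₂=1.253, ω₂=3.170, θ₃=0.000, ω₃=0.249
apply F[17]=-20.000 → step 18: x=-0.759, v=-4.244, θ₁=0.499, ω₁=8.510, θ₂=1.305, ω₂=1.998, θ₃=0.007, ω₃=0.405
apply F[18]=-20.000 → step 19: x=-0.845, v=-4.376, θ₁=0.685, ω₁=10.113, θ₂=1.329, ω₂=0.273, θ₃=0.017, ω₃=0.674
apply F[19]=-20.000 → step 20: x=-0.933, v=-4.335, θ₁=0.907, ω₁=12.239, θ₂=1.311, ω₂=-2.248, θ₃=0.036, ω₃=1.266
apply F[20]=-20.000 → step 21: x=-1.016, v=-3.847, θ₁=1.174, ω₁=14.137, θ₂=1.237, ω₂=-4.860, θ₃=0.074, ω₃=2.665
Max |angle| over trajectory = 1.329 rad; bound = 1.055 → exceeded.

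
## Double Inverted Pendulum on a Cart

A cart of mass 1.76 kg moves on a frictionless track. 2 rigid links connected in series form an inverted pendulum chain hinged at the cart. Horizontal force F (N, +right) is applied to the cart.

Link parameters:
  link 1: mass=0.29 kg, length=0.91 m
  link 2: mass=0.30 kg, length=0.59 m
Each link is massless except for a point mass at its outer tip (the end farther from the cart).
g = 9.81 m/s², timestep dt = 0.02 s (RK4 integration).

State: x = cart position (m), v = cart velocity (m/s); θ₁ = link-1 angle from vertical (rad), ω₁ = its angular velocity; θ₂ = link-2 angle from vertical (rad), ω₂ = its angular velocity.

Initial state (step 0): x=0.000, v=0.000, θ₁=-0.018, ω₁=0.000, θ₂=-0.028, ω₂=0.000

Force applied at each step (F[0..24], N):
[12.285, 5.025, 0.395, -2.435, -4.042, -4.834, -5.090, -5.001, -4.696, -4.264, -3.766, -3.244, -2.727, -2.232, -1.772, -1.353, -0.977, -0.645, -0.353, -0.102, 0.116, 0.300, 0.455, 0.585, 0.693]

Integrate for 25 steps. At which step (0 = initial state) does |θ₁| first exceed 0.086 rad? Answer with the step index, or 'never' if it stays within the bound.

apply F[0]=+12.285 → step 1: x=0.001, v=0.141, θ₁=-0.020, ω₁=-0.157, θ₂=-0.028, ω₂=-0.006
apply F[1]=+5.025 → step 2: x=0.005, v=0.199, θ₁=-0.023, ω₁=-0.224, θ₂=-0.028, ω₂=-0.011
apply F[2]=+0.395 → step 3: x=0.009, v=0.205, θ₁=-0.028, ω₁=-0.236, θ₂=-0.028, ω₂=-0.013
apply F[3]=-2.435 → step 4: x=0.013, v=0.180, θ₁=-0.032, ω₁=-0.214, θ₂=-0.029, ω₂=-0.012
apply F[4]=-4.042 → step 5: x=0.016, v=0.136, θ₁=-0.036, ω₁=-0.175, θ₂=-0.029, ω₂=-0.008
apply F[5]=-4.834 → step 6: x=0.018, v=0.084, θ₁=-0.039, ω₁=-0.128, θ₂=-0.029, ω₂=-0.002
apply F[6]=-5.090 → step 7: x=0.019, v=0.029, θ₁=-0.041, ω₁=-0.078, θ₂=-0.029, ω₂=0.006
apply F[7]=-5.001 → step 8: x=0.019, v=-0.025, θ₁=-0.043, ω₁=-0.031, θ₂=-0.029, ω₂=0.015
apply F[8]=-4.696 → step 9: x=0.018, v=-0.076, θ₁=-0.043, ω₁=0.012, θ₂=-0.028, ω₂=0.025
apply F[9]=-4.264 → step 10: x=0.016, v=-0.122, θ₁=-0.042, ω₁=0.050, θ₂=-0.028, ω₂=0.035
apply F[10]=-3.766 → step 11: x=0.013, v=-0.162, θ₁=-0.041, ω₁=0.082, θ₂=-0.027, ω₂=0.044
apply F[11]=-3.244 → step 12: x=0.010, v=-0.196, θ₁=-0.039, ω₁=0.107, θ₂=-0.026, ω₂=0.053
apply F[12]=-2.727 → step 13: x=0.006, v=-0.224, θ₁=-0.037, ω₁=0.128, θ₂=-0.025, ω₂=0.062
apply F[13]=-2.232 → step 14: x=0.001, v=-0.247, θ₁=-0.034, ω₁=0.143, θ₂=-0.024, ω₂=0.069
apply F[14]=-1.772 → step 15: x=-0.004, v=-0.265, θ₁=-0.031, ω₁=0.154, θ₂=-0.022, ω₂=0.076
apply F[15]=-1.353 → step 16: x=-0.010, v=-0.279, θ₁=-0.028, ω₁=0.160, θ₂=-0.021, ω₂=0.081
apply F[16]=-0.977 → step 17: x=-0.015, v=-0.288, θ₁=-0.024, ω₁=0.164, θ₂=-0.019, ω₂=0.085
apply F[17]=-0.645 → step 18: x=-0.021, v=-0.294, θ₁=-0.021, ω₁=0.164, θ₂=-0.017, ω₂=0.089
apply F[18]=-0.353 → step 19: x=-0.027, v=-0.297, θ₁=-0.018, ω₁=0.162, θ₂=-0.015, ω₂=0.091
apply F[19]=-0.102 → step 20: x=-0.033, v=-0.297, θ₁=-0.015, ω₁=0.158, θ₂=-0.014, ω₂=0.092
apply F[20]=+0.116 → step 21: x=-0.039, v=-0.295, θ₁=-0.012, ω₁=0.153, θ₂=-0.012, ω₂=0.093
apply F[21]=+0.300 → step 22: x=-0.045, v=-0.291, θ₁=-0.009, ω₁=0.146, θ₂=-0.010, ω₂=0.092
apply F[22]=+0.455 → step 23: x=-0.051, v=-0.285, θ₁=-0.006, ω₁=0.139, θ₂=-0.008, ω₂=0.091
apply F[23]=+0.585 → step 24: x=-0.056, v=-0.278, θ₁=-0.003, ω₁=0.131, θ₂=-0.006, ω₂=0.089
apply F[24]=+0.693 → step 25: x=-0.062, v=-0.270, θ₁=-0.001, ω₁=0.123, θ₂=-0.004, ω₂=0.087
max |θ₁| = 0.043 ≤ 0.086 over all 26 states.

Answer: never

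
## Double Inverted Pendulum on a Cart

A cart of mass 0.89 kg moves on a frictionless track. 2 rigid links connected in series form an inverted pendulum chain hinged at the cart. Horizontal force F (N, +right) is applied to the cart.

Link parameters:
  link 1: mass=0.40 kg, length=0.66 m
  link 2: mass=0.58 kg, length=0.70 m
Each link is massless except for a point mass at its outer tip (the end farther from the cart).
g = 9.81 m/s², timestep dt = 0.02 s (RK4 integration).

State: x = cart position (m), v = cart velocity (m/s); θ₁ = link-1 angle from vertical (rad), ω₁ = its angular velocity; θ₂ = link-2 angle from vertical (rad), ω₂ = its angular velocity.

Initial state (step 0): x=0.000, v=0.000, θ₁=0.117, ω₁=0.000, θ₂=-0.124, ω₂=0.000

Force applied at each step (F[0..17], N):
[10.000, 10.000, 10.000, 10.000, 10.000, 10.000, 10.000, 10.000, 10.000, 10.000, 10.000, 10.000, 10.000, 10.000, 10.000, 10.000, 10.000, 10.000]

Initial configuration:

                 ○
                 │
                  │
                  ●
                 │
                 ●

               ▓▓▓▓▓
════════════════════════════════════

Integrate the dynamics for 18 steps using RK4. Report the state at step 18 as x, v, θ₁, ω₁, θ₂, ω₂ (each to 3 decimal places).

Answer: x=0.680, v=3.572, θ₁=-0.664, ω₁=-4.966, θ₂=-0.512, ω₂=-1.554

Derivation:
apply F[0]=+10.000 → step 1: x=0.002, v=0.199, θ₁=0.115, ω₁=-0.162, θ₂=-0.126, ω₂=-0.168
apply F[1]=+10.000 → step 2: x=0.008, v=0.399, θ₁=0.110, ω₁=-0.328, θ₂=-0.131, ω₂=-0.335
apply F[2]=+10.000 → step 3: x=0.018, v=0.601, θ₁=0.102, ω₁=-0.501, θ₂=-0.139, ω₂=-0.499
apply F[3]=+10.000 → step 4: x=0.032, v=0.805, θ₁=0.090, ω₁=-0.684, θ₂=-0.151, ω₂=-0.660
apply F[4]=+10.000 → step 5: x=0.050, v=1.013, θ₁=0.075, ω₁=-0.880, θ₂=-0.165, ω₂=-0.814
apply F[5]=+10.000 → step 6: x=0.073, v=1.225, θ₁=0.055, ω₁=-1.095, θ₂=-0.183, ω₂=-0.960
apply F[6]=+10.000 → step 7: x=0.099, v=1.442, θ₁=0.031, ω₁=-1.331, θ₂=-0.204, ω₂=-1.095
apply F[7]=+10.000 → step 8: x=0.130, v=1.664, θ₁=0.002, ω₁=-1.593, θ₂=-0.227, ω₂=-1.215
apply F[8]=+10.000 → step 9: x=0.166, v=1.890, θ₁=-0.033, ω₁=-1.883, θ₂=-0.252, ω₂=-1.317
apply F[9]=+10.000 → step 10: x=0.206, v=2.121, θ₁=-0.074, ω₁=-2.205, θ₂=-0.279, ω₂=-1.395
apply F[10]=+10.000 → step 11: x=0.251, v=2.354, θ₁=-0.121, ω₁=-2.557, θ₂=-0.308, ω₂=-1.448
apply F[11]=+10.000 → step 12: x=0.300, v=2.585, θ₁=-0.176, ω₁=-2.937, θ₂=-0.337, ω₂=-1.473
apply F[12]=+10.000 → step 13: x=0.354, v=2.809, θ₁=-0.239, ω₁=-3.334, θ₂=-0.367, ω₂=-1.473
apply F[13]=+10.000 → step 14: x=0.412, v=3.019, θ₁=-0.310, ω₁=-3.734, θ₂=-0.396, ω₂=-1.455
apply F[14]=+10.000 → step 15: x=0.475, v=3.206, θ₁=-0.388, ω₁=-4.117, θ₂=-0.425, ω₂=-1.434
apply F[15]=+10.000 → step 16: x=0.540, v=3.363, θ₁=-0.474, ω₁=-4.459, θ₂=-0.453, ω₂=-1.430
apply F[16]=+10.000 → step 17: x=0.609, v=3.485, θ₁=-0.566, ω₁=-4.745, θ₂=-0.482, ω₂=-1.465
apply F[17]=+10.000 → step 18: x=0.680, v=3.572, θ₁=-0.664, ω₁=-4.966, θ₂=-0.512, ω₂=-1.554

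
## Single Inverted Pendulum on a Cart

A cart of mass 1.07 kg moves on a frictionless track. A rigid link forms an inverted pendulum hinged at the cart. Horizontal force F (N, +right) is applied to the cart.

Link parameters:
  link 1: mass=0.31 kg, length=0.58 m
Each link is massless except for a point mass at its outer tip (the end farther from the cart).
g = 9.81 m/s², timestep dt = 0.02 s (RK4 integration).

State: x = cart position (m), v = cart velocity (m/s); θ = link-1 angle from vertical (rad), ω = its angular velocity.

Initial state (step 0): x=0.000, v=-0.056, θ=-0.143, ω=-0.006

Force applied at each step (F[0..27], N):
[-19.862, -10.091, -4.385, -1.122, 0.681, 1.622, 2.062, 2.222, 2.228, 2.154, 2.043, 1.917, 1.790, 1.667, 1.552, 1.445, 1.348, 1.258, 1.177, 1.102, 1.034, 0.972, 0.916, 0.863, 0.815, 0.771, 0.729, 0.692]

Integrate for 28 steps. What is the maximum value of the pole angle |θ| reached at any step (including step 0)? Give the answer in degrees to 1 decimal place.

apply F[0]=-19.862 → step 1: x=-0.005, v=-0.417, θ=-0.137, ω=0.563
apply F[1]=-10.091 → step 2: x=-0.015, v=-0.598, θ=-0.124, ω=0.828
apply F[2]=-4.385 → step 3: x=-0.028, v=-0.673, θ=-0.106, ω=0.918
apply F[3]=-1.122 → step 4: x=-0.041, v=-0.689, θ=-0.088, ω=0.912
apply F[4]=+0.681 → step 5: x=-0.055, v=-0.672, θ=-0.070, ω=0.857
apply F[5]=+1.622 → step 6: x=-0.068, v=-0.639, θ=-0.054, ω=0.778
apply F[6]=+2.062 → step 7: x=-0.080, v=-0.597, θ=-0.039, ω=0.691
apply F[7]=+2.222 → step 8: x=-0.092, v=-0.554, θ=-0.026, ω=0.606
apply F[8]=+2.228 → step 9: x=-0.102, v=-0.511, θ=-0.015, ω=0.525
apply F[9]=+2.154 → step 10: x=-0.112, v=-0.471, θ=-0.005, ω=0.452
apply F[10]=+2.043 → step 11: x=-0.121, v=-0.432, θ=0.003, ω=0.385
apply F[11]=+1.917 → step 12: x=-0.130, v=-0.397, θ=0.010, ω=0.327
apply F[12]=+1.790 → step 13: x=-0.137, v=-0.364, θ=0.016, ω=0.275
apply F[13]=+1.667 → step 14: x=-0.144, v=-0.334, θ=0.021, ω=0.229
apply F[14]=+1.552 → step 15: x=-0.151, v=-0.306, θ=0.026, ω=0.190
apply F[15]=+1.445 → step 16: x=-0.156, v=-0.281, θ=0.029, ω=0.155
apply F[16]=+1.348 → step 17: x=-0.162, v=-0.258, θ=0.032, ω=0.125
apply F[17]=+1.258 → step 18: x=-0.167, v=-0.236, θ=0.034, ω=0.099
apply F[18]=+1.177 → step 19: x=-0.171, v=-0.216, θ=0.036, ω=0.076
apply F[19]=+1.102 → step 20: x=-0.175, v=-0.197, θ=0.037, ω=0.057
apply F[20]=+1.034 → step 21: x=-0.179, v=-0.180, θ=0.038, ω=0.040
apply F[21]=+0.972 → step 22: x=-0.183, v=-0.164, θ=0.039, ω=0.025
apply F[22]=+0.916 → step 23: x=-0.186, v=-0.149, θ=0.039, ω=0.013
apply F[23]=+0.863 → step 24: x=-0.189, v=-0.135, θ=0.039, ω=0.002
apply F[24]=+0.815 → step 25: x=-0.191, v=-0.122, θ=0.039, ω=-0.007
apply F[25]=+0.771 → step 26: x=-0.194, v=-0.110, θ=0.039, ω=-0.015
apply F[26]=+0.729 → step 27: x=-0.196, v=-0.099, θ=0.039, ω=-0.021
apply F[27]=+0.692 → step 28: x=-0.198, v=-0.088, θ=0.038, ω=-0.027
Max |angle| over trajectory = 0.143 rad = 8.2°.

Answer: 8.2°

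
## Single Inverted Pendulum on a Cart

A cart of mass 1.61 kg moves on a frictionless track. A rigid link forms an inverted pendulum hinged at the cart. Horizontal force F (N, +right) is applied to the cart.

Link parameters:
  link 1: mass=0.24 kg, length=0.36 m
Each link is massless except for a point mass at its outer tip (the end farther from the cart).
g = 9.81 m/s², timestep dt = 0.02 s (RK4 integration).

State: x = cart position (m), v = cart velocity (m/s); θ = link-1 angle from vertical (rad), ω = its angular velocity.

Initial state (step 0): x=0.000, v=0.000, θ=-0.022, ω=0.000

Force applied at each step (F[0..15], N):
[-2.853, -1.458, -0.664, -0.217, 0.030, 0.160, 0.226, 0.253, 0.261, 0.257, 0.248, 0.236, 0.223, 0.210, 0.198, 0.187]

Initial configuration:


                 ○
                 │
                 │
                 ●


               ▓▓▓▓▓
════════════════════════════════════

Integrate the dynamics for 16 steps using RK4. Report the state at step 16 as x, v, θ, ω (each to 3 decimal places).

Answer: x=-0.015, v=-0.030, θ=0.003, ω=0.022

Derivation:
apply F[0]=-2.853 → step 1: x=-0.000, v=-0.035, θ=-0.021, ω=0.085
apply F[1]=-1.458 → step 2: x=-0.001, v=-0.052, θ=-0.019, ω=0.122
apply F[2]=-0.664 → step 3: x=-0.002, v=-0.060, θ=-0.017, ω=0.134
apply F[3]=-0.217 → step 4: x=-0.004, v=-0.062, θ=-0.014, ω=0.132
apply F[4]=+0.030 → step 5: x=-0.005, v=-0.062, θ=-0.011, ω=0.123
apply F[5]=+0.160 → step 6: x=-0.006, v=-0.059, θ=-0.009, ω=0.111
apply F[6]=+0.226 → step 7: x=-0.007, v=-0.056, θ=-0.007, ω=0.099
apply F[7]=+0.253 → step 8: x=-0.008, v=-0.053, θ=-0.005, ω=0.086
apply F[8]=+0.261 → step 9: x=-0.009, v=-0.050, θ=-0.003, ω=0.075
apply F[9]=+0.257 → step 10: x=-0.010, v=-0.046, θ=-0.002, ω=0.064
apply F[10]=+0.248 → step 11: x=-0.011, v=-0.043, θ=-0.001, ω=0.055
apply F[11]=+0.236 → step 12: x=-0.012, v=-0.040, θ=0.000, ω=0.046
apply F[12]=+0.223 → step 13: x=-0.013, v=-0.037, θ=0.001, ω=0.039
apply F[13]=+0.210 → step 14: x=-0.013, v=-0.035, θ=0.002, ω=0.033
apply F[14]=+0.198 → step 15: x=-0.014, v=-0.033, θ=0.002, ω=0.027
apply F[15]=+0.187 → step 16: x=-0.015, v=-0.030, θ=0.003, ω=0.022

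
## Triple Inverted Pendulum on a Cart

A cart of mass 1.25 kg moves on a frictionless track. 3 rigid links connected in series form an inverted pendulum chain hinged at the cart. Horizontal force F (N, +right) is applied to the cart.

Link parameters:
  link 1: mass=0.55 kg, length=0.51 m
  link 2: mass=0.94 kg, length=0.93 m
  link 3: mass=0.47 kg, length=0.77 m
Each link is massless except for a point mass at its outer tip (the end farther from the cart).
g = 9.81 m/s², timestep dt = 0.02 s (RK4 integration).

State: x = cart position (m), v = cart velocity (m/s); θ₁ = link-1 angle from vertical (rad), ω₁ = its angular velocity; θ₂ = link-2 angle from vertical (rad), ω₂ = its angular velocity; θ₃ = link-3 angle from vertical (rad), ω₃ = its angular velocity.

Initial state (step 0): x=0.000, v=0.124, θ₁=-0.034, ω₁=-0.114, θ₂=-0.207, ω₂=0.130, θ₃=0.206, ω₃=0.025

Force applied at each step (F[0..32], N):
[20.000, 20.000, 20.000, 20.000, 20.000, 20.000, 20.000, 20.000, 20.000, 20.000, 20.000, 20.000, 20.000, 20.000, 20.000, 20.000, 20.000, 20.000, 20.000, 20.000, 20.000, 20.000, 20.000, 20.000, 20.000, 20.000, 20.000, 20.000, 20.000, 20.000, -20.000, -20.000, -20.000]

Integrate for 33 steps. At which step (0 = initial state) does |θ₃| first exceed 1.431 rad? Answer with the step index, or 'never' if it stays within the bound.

Answer: never

Derivation:
apply F[0]=+20.000 → step 1: x=0.006, v=0.453, θ₁=-0.042, ω₁=-0.642, θ₂=-0.206, ω₂=-0.005, θ₃=0.208, ω₃=0.147
apply F[1]=+20.000 → step 2: x=0.018, v=0.785, θ₁=-0.060, ω₁=-1.195, θ₂=-0.207, ω₂=-0.125, θ₃=0.212, ω₃=0.262
apply F[2]=+20.000 → step 3: x=0.037, v=1.120, θ₁=-0.090, ω₁=-1.792, θ₂=-0.211, ω₂=-0.220, θ₃=0.218, ω₃=0.365
apply F[3]=+20.000 → step 4: x=0.063, v=1.458, θ₁=-0.132, ω₁=-2.440, θ₂=-0.216, ω₂=-0.280, θ₃=0.226, ω₃=0.446
apply F[4]=+20.000 → step 5: x=0.095, v=1.791, θ₁=-0.188, ω₁=-3.129, θ₂=-0.222, ω₂=-0.305, θ₃=0.236, ω₃=0.491
apply F[5]=+20.000 → step 6: x=0.135, v=2.109, θ₁=-0.257, ω₁=-3.820, θ₂=-0.228, ω₂=-0.304, θ₃=0.246, ω₃=0.487
apply F[6]=+20.000 → step 7: x=0.180, v=2.397, θ₁=-0.340, ω₁=-4.449, θ₂=-0.234, ω₂=-0.308, θ₃=0.255, ω₃=0.427
apply F[7]=+20.000 → step 8: x=0.230, v=2.644, θ₁=-0.434, ω₁=-4.953, θ₂=-0.240, ω₂=-0.352, θ₃=0.262, ω₃=0.317
apply F[8]=+20.000 → step 9: x=0.285, v=2.849, θ₁=-0.537, ω₁=-5.307, θ₂=-0.248, ω₂=-0.463, θ₃=0.267, ω₃=0.176
apply F[9]=+20.000 → step 10: x=0.344, v=3.018, θ₁=-0.646, ω₁=-5.532, θ₂=-0.259, ω₂=-0.645, θ₃=0.269, ω₃=0.021
apply F[10]=+20.000 → step 11: x=0.406, v=3.160, θ₁=-0.758, ω₁=-5.662, θ₂=-0.275, ω₂=-0.892, θ₃=0.268, ω₃=-0.135
apply F[11]=+20.000 → step 12: x=0.470, v=3.283, θ₁=-0.872, ω₁=-5.729, θ₂=-0.295, ω₂=-1.191, θ₃=0.264, ω₃=-0.286
apply F[12]=+20.000 → step 13: x=0.537, v=3.392, θ₁=-0.987, ω₁=-5.752, θ₂=-0.322, ω₂=-1.531, θ₃=0.257, ω₃=-0.434
apply F[13]=+20.000 → step 14: x=0.606, v=3.489, θ₁=-1.102, ω₁=-5.741, θ₂=-0.357, ω₂=-1.905, θ₃=0.247, ω₃=-0.581
apply F[14]=+20.000 → step 15: x=0.676, v=3.577, θ₁=-1.216, ω₁=-5.694, θ₂=-0.399, ω₂=-2.306, θ₃=0.233, ω₃=-0.730
apply F[15]=+20.000 → step 16: x=0.749, v=3.657, θ₁=-1.329, ω₁=-5.607, θ₂=-0.449, ω₂=-2.730, θ₃=0.217, ω₃=-0.886
apply F[16]=+20.000 → step 17: x=0.823, v=3.732, θ₁=-1.440, ω₁=-5.471, θ₂=-0.508, ω₂=-3.170, θ₃=0.198, ω₃=-1.055
apply F[17]=+20.000 → step 18: x=0.898, v=3.804, θ₁=-1.547, ω₁=-5.272, θ₂=-0.576, ω₂=-3.623, θ₃=0.175, ω₃=-1.243
apply F[18]=+20.000 → step 19: x=0.975, v=3.874, θ₁=-1.650, ω₁=-4.996, θ₂=-0.653, ω₂=-4.083, θ₃=0.148, ω₃=-1.457
apply F[19]=+20.000 → step 20: x=1.053, v=3.946, θ₁=-1.747, ω₁=-4.628, θ₂=-0.739, ω₂=-4.544, θ₃=0.116, ω₃=-1.704
apply F[20]=+20.000 → step 21: x=1.133, v=4.018, θ₁=-1.835, ω₁=-4.155, θ₂=-0.835, ω₂=-5.001, θ₃=0.080, ω₃=-1.995
apply F[21]=+20.000 → step 22: x=1.214, v=4.091, θ₁=-1.912, ω₁=-3.567, θ₂=-0.939, ω₂=-5.453, θ₃=0.036, ω₃=-2.338
apply F[22]=+20.000 → step 23: x=1.296, v=4.160, θ₁=-1.977, ω₁=-2.860, θ₂=-1.053, ω₂=-5.899, θ₃=-0.014, ω₃=-2.747
apply F[23]=+20.000 → step 24: x=1.380, v=4.217, θ₁=-2.026, ω₁=-2.043, θ₂=-1.175, ω₂=-6.341, θ₃=-0.074, ω₃=-3.239
apply F[24]=+20.000 → step 25: x=1.465, v=4.245, θ₁=-2.058, ω₁=-1.137, θ₂=-1.307, ω₂=-6.785, θ₃=-0.145, ω₃=-3.836
apply F[25]=+20.000 → step 26: x=1.550, v=4.222, θ₁=-2.071, ω₁=-0.195, θ₂=-1.447, ω₂=-7.223, θ₃=-0.228, ω₃=-4.575
apply F[26]=+20.000 → step 27: x=1.633, v=4.118, θ₁=-2.066, ω₁=0.675, θ₂=-1.595, ω₂=-7.622, θ₃=-0.329, ω₃=-5.496
apply F[27]=+20.000 → step 28: x=1.714, v=3.911, θ₁=-2.046, ω₁=1.276, θ₂=-1.751, ω₂=-7.882, θ₃=-0.450, ω₃=-6.626
apply F[28]=+20.000 → step 29: x=1.789, v=3.617, θ₁=-2.018, ω₁=1.361, θ₂=-1.909, ω₂=-7.843, θ₃=-0.595, ω₃=-7.911
apply F[29]=+20.000 → step 30: x=1.858, v=3.312, θ₁=-1.995, ω₁=0.832, θ₂=-2.062, ω₂=-7.395, θ₃=-0.766, ω₃=-9.197
apply F[30]=-20.000 → step 31: x=1.919, v=2.739, θ₁=-1.990, ω₁=-0.274, θ₂=-2.203, ω₂=-6.751, θ₃=-0.958, ω₃=-9.982
apply F[31]=-20.000 → step 32: x=1.968, v=2.218, θ₁=-2.007, ω₁=-1.528, θ₂=-2.331, ω₂=-5.994, θ₃=-1.165, ω₃=-10.636
apply F[32]=-20.000 → step 33: x=2.007, v=1.716, θ₁=-2.051, ω₁=-2.881, θ₂=-2.443, ω₂=-5.159, θ₃=-1.383, ω₃=-11.201
max |θ₃| = 1.383 ≤ 1.431 over all 34 states.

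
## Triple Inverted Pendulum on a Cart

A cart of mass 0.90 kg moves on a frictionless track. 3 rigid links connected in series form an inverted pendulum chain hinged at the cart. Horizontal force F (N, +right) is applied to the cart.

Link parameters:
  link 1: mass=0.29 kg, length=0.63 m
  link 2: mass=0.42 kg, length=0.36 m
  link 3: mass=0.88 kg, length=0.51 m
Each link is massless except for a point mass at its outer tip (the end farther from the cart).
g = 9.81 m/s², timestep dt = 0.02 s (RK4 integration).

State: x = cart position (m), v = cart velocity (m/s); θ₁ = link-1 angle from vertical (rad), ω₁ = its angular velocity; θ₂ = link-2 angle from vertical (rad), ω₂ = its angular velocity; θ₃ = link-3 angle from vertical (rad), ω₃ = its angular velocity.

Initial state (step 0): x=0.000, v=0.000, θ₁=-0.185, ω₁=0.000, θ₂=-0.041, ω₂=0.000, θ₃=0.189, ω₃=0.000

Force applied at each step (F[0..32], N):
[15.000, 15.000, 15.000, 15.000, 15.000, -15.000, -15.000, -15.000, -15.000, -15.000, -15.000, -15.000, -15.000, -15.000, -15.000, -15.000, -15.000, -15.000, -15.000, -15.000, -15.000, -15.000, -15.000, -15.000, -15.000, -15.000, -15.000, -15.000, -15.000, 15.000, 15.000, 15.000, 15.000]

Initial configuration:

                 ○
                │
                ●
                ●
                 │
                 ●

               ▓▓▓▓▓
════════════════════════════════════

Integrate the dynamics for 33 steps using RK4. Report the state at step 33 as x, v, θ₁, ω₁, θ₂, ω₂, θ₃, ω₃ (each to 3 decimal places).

Answer: x=-0.395, v=0.223, θ₁=-1.671, ω₁=-7.346, θ₂=1.676, ω₂=-1.786, θ₃=3.016, ω₃=13.191

Derivation:
apply F[0]=+15.000 → step 1: x=0.004, v=0.367, θ₁=-0.192, ω₁=-0.735, θ₂=-0.040, ω₂=0.100, θ₃=0.190, ω₃=0.139
apply F[1]=+15.000 → step 2: x=0.015, v=0.731, θ₁=-0.214, ω₁=-1.458, θ₂=-0.037, ω₂=0.205, θ₃=0.194, ω₃=0.254
apply F[2]=+15.000 → step 3: x=0.033, v=1.086, θ₁=-0.250, ω₁=-2.149, θ₂=-0.032, ω₂=0.296, θ₃=0.200, ω₃=0.325
apply F[3]=+15.000 → step 4: x=0.058, v=1.426, θ₁=-0.300, ω₁=-2.774, θ₂=-0.025, ω₂=0.329, θ₃=0.207, ω₃=0.344
apply F[4]=+15.000 → step 5: x=0.090, v=1.745, θ₁=-0.361, ω₁=-3.305, θ₂=-0.020, ω₂=0.246, θ₃=0.214, ω₃=0.312
apply F[5]=-15.000 → step 6: x=0.122, v=1.472, θ₁=-0.426, ω₁=-3.234, θ₂=-0.011, ω₂=0.640, θ₃=0.221, ω₃=0.425
apply F[6]=-15.000 → step 7: x=0.149, v=1.203, θ₁=-0.490, ω₁=-3.211, θ₂=0.007, ω₂=1.099, θ₃=0.231, ω₃=0.523
apply F[7]=-15.000 → step 8: x=0.170, v=0.934, θ₁=-0.555, ω₁=-3.211, θ₂=0.033, ω₂=1.601, θ₃=0.242, ω₃=0.600
apply F[8]=-15.000 → step 9: x=0.186, v=0.662, θ₁=-0.619, ω₁=-3.215, θ₂=0.071, ω₂=2.123, θ₃=0.254, ω₃=0.653
apply F[9]=-15.000 → step 10: x=0.196, v=0.386, θ₁=-0.683, ω₁=-3.206, θ₂=0.118, ω₂=2.652, θ₃=0.268, ω₃=0.685
apply F[10]=-15.000 → step 11: x=0.201, v=0.107, θ₁=-0.747, ω₁=-3.177, θ₂=0.177, ω₂=3.181, θ₃=0.282, ω₃=0.700
apply F[11]=-15.000 → step 12: x=0.201, v=-0.174, θ₁=-0.810, ω₁=-3.117, θ₂=0.246, ω₂=3.710, θ₃=0.296, ω₃=0.703
apply F[12]=-15.000 → step 13: x=0.194, v=-0.456, θ₁=-0.872, ω₁=-3.021, θ₂=0.325, ω₂=4.245, θ₃=0.310, ω₃=0.703
apply F[13]=-15.000 → step 14: x=0.183, v=-0.736, θ₁=-0.931, ω₁=-2.879, θ₂=0.416, ω₂=4.798, θ₃=0.324, ω₃=0.709
apply F[14]=-15.000 → step 15: x=0.165, v=-1.011, θ₁=-0.986, ω₁=-2.682, θ₂=0.517, ω₂=5.383, θ₃=0.338, ω₃=0.733
apply F[15]=-15.000 → step 16: x=0.142, v=-1.276, θ₁=-1.037, ω₁=-2.416, θ₂=0.631, ω₂=6.018, θ₃=0.353, ω₃=0.793
apply F[16]=-15.000 → step 17: x=0.114, v=-1.525, θ₁=-1.082, ω₁=-2.064, θ₂=0.758, ω₂=6.722, θ₃=0.370, ω₃=0.916
apply F[17]=-15.000 → step 18: x=0.081, v=-1.748, θ₁=-1.119, ω₁=-1.610, θ₂=0.901, ω₂=7.508, θ₃=0.391, ω₃=1.143
apply F[18]=-15.000 → step 19: x=0.044, v=-1.934, θ₁=-1.146, ω₁=-1.046, θ₂=1.059, ω₂=8.370, θ₃=0.417, ω₃=1.537
apply F[19]=-15.000 → step 20: x=0.004, v=-2.067, θ₁=-1.161, ω₁=-0.393, θ₂=1.236, ω₂=9.261, θ₃=0.454, ω₃=2.180
apply F[20]=-15.000 → step 21: x=-0.038, v=-2.134, θ₁=-1.162, ω₁=0.275, θ₂=1.429, ω₂=10.049, θ₃=0.507, ω₃=3.158
apply F[21]=-15.000 → step 22: x=-0.081, v=-2.130, θ₁=-1.150, ω₁=0.810, θ₂=1.635, ω₂=10.485, θ₃=0.583, ω₃=4.507
apply F[22]=-15.000 → step 23: x=-0.123, v=-2.078, θ₁=-1.131, ω₁=1.037, θ₂=1.844, ω₂=10.238, θ₃=0.689, ω₃=6.130
apply F[23]=-15.000 → step 24: x=-0.164, v=-2.024, θ₁=-1.112, ω₁=0.883, θ₂=2.039, ω₂=9.067, θ₃=0.828, ω₃=7.780
apply F[24]=-15.000 → step 25: x=-0.204, v=-2.013, θ₁=-1.098, ω₁=0.449, θ₂=2.201, ω₂=7.003, θ₃=0.998, ω₃=9.210
apply F[25]=-15.000 → step 26: x=-0.245, v=-2.051, θ₁=-1.094, ω₁=-0.114, θ₂=2.314, ω₂=4.262, θ₃=1.195, ω₃=10.369
apply F[26]=-15.000 → step 27: x=-0.286, v=-2.100, θ₁=-1.103, ω₁=-0.782, θ₂=2.367, ω₂=0.971, θ₃=1.412, ω₃=11.421
apply F[27]=-15.000 → step 28: x=-0.328, v=-2.078, θ₁=-1.127, ω₁=-1.735, θ₂=2.349, ω₂=-2.997, θ₃=1.653, ω₃=12.661
apply F[28]=-15.000 → step 29: x=-0.368, v=-1.790, θ₁=-1.177, ω₁=-3.396, θ₂=2.242, ω₂=-7.771, θ₃=1.922, ω₃=14.246
apply F[29]=+15.000 → step 30: x=-0.394, v=-0.800, θ₁=-1.266, ω₁=-5.446, θ₂=2.059, ω₂=-9.822, θ₃=2.213, ω₃=14.606
apply F[30]=+15.000 → step 31: x=-0.401, v=-0.077, θ₁=-1.388, ω₁=-6.614, θ₂=1.878, ω₂=-7.954, θ₃=2.495, ω₃=13.476
apply F[31]=+15.000 → step 32: x=-0.400, v=0.188, θ₁=-1.526, ω₁=-7.098, θ₂=1.747, ω₂=-5.097, θ₃=2.757, ω₃=12.894
apply F[32]=+15.000 → step 33: x=-0.395, v=0.223, θ₁=-1.671, ω₁=-7.346, θ₂=1.676, ω₂=-1.786, θ₃=3.016, ω₃=13.191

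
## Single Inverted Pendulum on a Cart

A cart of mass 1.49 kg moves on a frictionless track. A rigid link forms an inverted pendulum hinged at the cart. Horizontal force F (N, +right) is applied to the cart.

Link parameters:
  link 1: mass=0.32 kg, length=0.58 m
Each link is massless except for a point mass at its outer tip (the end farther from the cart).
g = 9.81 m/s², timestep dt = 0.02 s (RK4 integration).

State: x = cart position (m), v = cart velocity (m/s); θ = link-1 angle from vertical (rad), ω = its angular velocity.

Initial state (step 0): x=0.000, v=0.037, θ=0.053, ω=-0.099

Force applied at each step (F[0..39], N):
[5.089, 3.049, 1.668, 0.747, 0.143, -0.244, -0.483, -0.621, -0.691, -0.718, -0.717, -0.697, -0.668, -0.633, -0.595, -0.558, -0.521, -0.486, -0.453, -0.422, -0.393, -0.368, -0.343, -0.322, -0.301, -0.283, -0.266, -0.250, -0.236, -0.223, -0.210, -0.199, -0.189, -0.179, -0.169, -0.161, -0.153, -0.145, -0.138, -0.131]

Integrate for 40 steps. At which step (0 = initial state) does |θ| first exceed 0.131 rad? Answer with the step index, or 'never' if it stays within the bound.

Answer: never

Derivation:
apply F[0]=+5.089 → step 1: x=0.001, v=0.103, θ=0.050, ω=-0.195
apply F[1]=+3.049 → step 2: x=0.004, v=0.142, θ=0.046, ω=-0.246
apply F[2]=+1.668 → step 3: x=0.007, v=0.163, θ=0.041, ω=-0.267
apply F[3]=+0.747 → step 4: x=0.010, v=0.171, θ=0.035, ω=-0.269
apply F[4]=+0.143 → step 5: x=0.014, v=0.172, θ=0.030, ω=-0.259
apply F[5]=-0.244 → step 6: x=0.017, v=0.167, θ=0.025, ω=-0.242
apply F[6]=-0.483 → step 7: x=0.020, v=0.160, θ=0.020, ω=-0.221
apply F[7]=-0.621 → step 8: x=0.023, v=0.151, θ=0.016, ω=-0.200
apply F[8]=-0.691 → step 9: x=0.026, v=0.141, θ=0.012, ω=-0.178
apply F[9]=-0.718 → step 10: x=0.029, v=0.131, θ=0.009, ω=-0.157
apply F[10]=-0.717 → step 11: x=0.032, v=0.121, θ=0.006, ω=-0.137
apply F[11]=-0.697 → step 12: x=0.034, v=0.111, θ=0.003, ω=-0.119
apply F[12]=-0.668 → step 13: x=0.036, v=0.102, θ=0.001, ω=-0.103
apply F[13]=-0.633 → step 14: x=0.038, v=0.094, θ=-0.001, ω=-0.088
apply F[14]=-0.595 → step 15: x=0.040, v=0.086, θ=-0.002, ω=-0.075
apply F[15]=-0.558 → step 16: x=0.041, v=0.078, θ=-0.004, ω=-0.063
apply F[16]=-0.521 → step 17: x=0.043, v=0.071, θ=-0.005, ω=-0.053
apply F[17]=-0.486 → step 18: x=0.044, v=0.065, θ=-0.006, ω=-0.044
apply F[18]=-0.453 → step 19: x=0.046, v=0.059, θ=-0.007, ω=-0.036
apply F[19]=-0.422 → step 20: x=0.047, v=0.054, θ=-0.007, ω=-0.029
apply F[20]=-0.393 → step 21: x=0.048, v=0.049, θ=-0.008, ω=-0.023
apply F[21]=-0.368 → step 22: x=0.049, v=0.044, θ=-0.008, ω=-0.018
apply F[22]=-0.343 → step 23: x=0.049, v=0.040, θ=-0.008, ω=-0.013
apply F[23]=-0.322 → step 24: x=0.050, v=0.036, θ=-0.009, ω=-0.009
apply F[24]=-0.301 → step 25: x=0.051, v=0.033, θ=-0.009, ω=-0.006
apply F[25]=-0.283 → step 26: x=0.052, v=0.029, θ=-0.009, ω=-0.003
apply F[26]=-0.266 → step 27: x=0.052, v=0.026, θ=-0.009, ω=-0.000
apply F[27]=-0.250 → step 28: x=0.053, v=0.023, θ=-0.009, ω=0.002
apply F[28]=-0.236 → step 29: x=0.053, v=0.020, θ=-0.009, ω=0.004
apply F[29]=-0.223 → step 30: x=0.053, v=0.018, θ=-0.009, ω=0.005
apply F[30]=-0.210 → step 31: x=0.054, v=0.015, θ=-0.009, ω=0.006
apply F[31]=-0.199 → step 32: x=0.054, v=0.013, θ=-0.009, ω=0.007
apply F[32]=-0.189 → step 33: x=0.054, v=0.011, θ=-0.008, ω=0.008
apply F[33]=-0.179 → step 34: x=0.054, v=0.009, θ=-0.008, ω=0.009
apply F[34]=-0.169 → step 35: x=0.055, v=0.007, θ=-0.008, ω=0.010
apply F[35]=-0.161 → step 36: x=0.055, v=0.005, θ=-0.008, ω=0.010
apply F[36]=-0.153 → step 37: x=0.055, v=0.003, θ=-0.008, ω=0.010
apply F[37]=-0.145 → step 38: x=0.055, v=0.001, θ=-0.007, ω=0.011
apply F[38]=-0.138 → step 39: x=0.055, v=-0.000, θ=-0.007, ω=0.011
apply F[39]=-0.131 → step 40: x=0.055, v=-0.002, θ=-0.007, ω=0.011
max |θ| = 0.053 ≤ 0.131 over all 41 states.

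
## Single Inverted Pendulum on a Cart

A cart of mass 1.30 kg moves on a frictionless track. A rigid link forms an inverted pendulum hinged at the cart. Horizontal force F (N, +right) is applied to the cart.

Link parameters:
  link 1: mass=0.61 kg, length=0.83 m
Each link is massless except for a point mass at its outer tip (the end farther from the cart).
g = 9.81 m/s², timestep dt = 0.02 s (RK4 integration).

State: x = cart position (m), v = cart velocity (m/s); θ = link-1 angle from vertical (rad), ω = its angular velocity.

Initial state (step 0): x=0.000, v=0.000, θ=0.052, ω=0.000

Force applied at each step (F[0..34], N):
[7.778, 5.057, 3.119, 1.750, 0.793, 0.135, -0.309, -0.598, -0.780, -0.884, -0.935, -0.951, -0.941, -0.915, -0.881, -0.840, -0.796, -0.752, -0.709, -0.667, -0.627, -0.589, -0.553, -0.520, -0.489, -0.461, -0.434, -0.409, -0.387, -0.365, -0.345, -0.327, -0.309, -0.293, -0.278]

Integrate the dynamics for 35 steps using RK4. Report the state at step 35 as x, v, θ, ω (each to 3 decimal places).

apply F[0]=+7.778 → step 1: x=0.001, v=0.115, θ=0.051, ω=-0.126
apply F[1]=+5.057 → step 2: x=0.004, v=0.188, θ=0.047, ω=-0.202
apply F[2]=+3.119 → step 3: x=0.008, v=0.232, θ=0.043, ω=-0.244
apply F[3]=+1.750 → step 4: x=0.013, v=0.255, θ=0.038, ω=-0.263
apply F[4]=+0.793 → step 5: x=0.018, v=0.264, θ=0.033, ω=-0.265
apply F[5]=+0.135 → step 6: x=0.024, v=0.263, θ=0.027, ω=-0.257
apply F[6]=-0.309 → step 7: x=0.029, v=0.256, θ=0.022, ω=-0.243
apply F[7]=-0.598 → step 8: x=0.034, v=0.245, θ=0.018, ω=-0.225
apply F[8]=-0.780 → step 9: x=0.039, v=0.232, θ=0.013, ω=-0.205
apply F[9]=-0.884 → step 10: x=0.043, v=0.217, θ=0.010, ω=-0.185
apply F[10]=-0.935 → step 11: x=0.047, v=0.202, θ=0.006, ω=-0.165
apply F[11]=-0.951 → step 12: x=0.051, v=0.187, θ=0.003, ω=-0.145
apply F[12]=-0.941 → step 13: x=0.055, v=0.172, θ=0.000, ω=-0.127
apply F[13]=-0.915 → step 14: x=0.058, v=0.158, θ=-0.002, ω=-0.111
apply F[14]=-0.881 → step 15: x=0.061, v=0.145, θ=-0.004, ω=-0.096
apply F[15]=-0.840 → step 16: x=0.064, v=0.133, θ=-0.006, ω=-0.082
apply F[16]=-0.796 → step 17: x=0.066, v=0.121, θ=-0.007, ω=-0.069
apply F[17]=-0.752 → step 18: x=0.069, v=0.110, θ=-0.009, ω=-0.058
apply F[18]=-0.709 → step 19: x=0.071, v=0.100, θ=-0.010, ω=-0.048
apply F[19]=-0.667 → step 20: x=0.073, v=0.091, θ=-0.011, ω=-0.040
apply F[20]=-0.627 → step 21: x=0.075, v=0.082, θ=-0.011, ω=-0.032
apply F[21]=-0.589 → step 22: x=0.076, v=0.074, θ=-0.012, ω=-0.025
apply F[22]=-0.553 → step 23: x=0.078, v=0.067, θ=-0.012, ω=-0.019
apply F[23]=-0.520 → step 24: x=0.079, v=0.060, θ=-0.013, ω=-0.014
apply F[24]=-0.489 → step 25: x=0.080, v=0.054, θ=-0.013, ω=-0.009
apply F[25]=-0.461 → step 26: x=0.081, v=0.048, θ=-0.013, ω=-0.005
apply F[26]=-0.434 → step 27: x=0.082, v=0.042, θ=-0.013, ω=-0.002
apply F[27]=-0.409 → step 28: x=0.083, v=0.037, θ=-0.013, ω=0.001
apply F[28]=-0.387 → step 29: x=0.083, v=0.033, θ=-0.013, ω=0.004
apply F[29]=-0.365 → step 30: x=0.084, v=0.028, θ=-0.013, ω=0.006
apply F[30]=-0.345 → step 31: x=0.084, v=0.024, θ=-0.013, ω=0.008
apply F[31]=-0.327 → step 32: x=0.085, v=0.020, θ=-0.013, ω=0.010
apply F[32]=-0.309 → step 33: x=0.085, v=0.017, θ=-0.013, ω=0.011
apply F[33]=-0.293 → step 34: x=0.086, v=0.013, θ=-0.012, ω=0.012
apply F[34]=-0.278 → step 35: x=0.086, v=0.010, θ=-0.012, ω=0.013

Answer: x=0.086, v=0.010, θ=-0.012, ω=0.013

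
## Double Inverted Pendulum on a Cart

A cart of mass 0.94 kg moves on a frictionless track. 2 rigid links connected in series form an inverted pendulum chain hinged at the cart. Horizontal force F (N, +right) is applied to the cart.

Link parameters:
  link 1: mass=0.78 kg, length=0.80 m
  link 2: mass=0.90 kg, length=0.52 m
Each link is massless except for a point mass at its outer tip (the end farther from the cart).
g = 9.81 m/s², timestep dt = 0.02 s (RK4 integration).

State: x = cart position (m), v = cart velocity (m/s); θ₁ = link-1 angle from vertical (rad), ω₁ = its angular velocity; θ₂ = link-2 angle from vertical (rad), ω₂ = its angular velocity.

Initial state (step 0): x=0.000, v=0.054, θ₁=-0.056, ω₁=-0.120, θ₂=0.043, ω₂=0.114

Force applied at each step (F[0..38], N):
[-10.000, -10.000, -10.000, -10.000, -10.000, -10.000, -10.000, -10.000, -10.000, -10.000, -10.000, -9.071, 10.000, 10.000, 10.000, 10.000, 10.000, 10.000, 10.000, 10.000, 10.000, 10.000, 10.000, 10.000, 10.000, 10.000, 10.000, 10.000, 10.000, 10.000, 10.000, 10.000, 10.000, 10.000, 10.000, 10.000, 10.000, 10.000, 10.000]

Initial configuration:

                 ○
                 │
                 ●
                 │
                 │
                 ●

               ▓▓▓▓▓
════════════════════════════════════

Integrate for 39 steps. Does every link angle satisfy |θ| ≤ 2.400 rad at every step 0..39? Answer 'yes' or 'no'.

Answer: yes

Derivation:
apply F[0]=-10.000 → step 1: x=-0.001, v=-0.138, θ₁=-0.056, ω₁=0.076, θ₂=0.046, ω₂=0.199
apply F[1]=-10.000 → step 2: x=-0.006, v=-0.331, θ₁=-0.053, ω₁=0.274, θ₂=0.051, ω₂=0.286
apply F[2]=-10.000 → step 3: x=-0.014, v=-0.526, θ₁=-0.045, ω₁=0.475, θ₂=0.058, ω₂=0.372
apply F[3]=-10.000 → step 4: x=-0.027, v=-0.725, θ₁=-0.034, ω₁=0.685, θ₂=0.066, ω₂=0.454
apply F[4]=-10.000 → step 5: x=-0.043, v=-0.929, θ₁=-0.018, ω₁=0.908, θ₂=0.076, ω₂=0.529
apply F[5]=-10.000 → step 6: x=-0.064, v=-1.139, θ₁=0.003, ω₁=1.146, θ₂=0.087, ω₂=0.595
apply F[6]=-10.000 → step 7: x=-0.089, v=-1.356, θ₁=0.028, ω₁=1.403, θ₂=0.099, ω₂=0.648
apply F[7]=-10.000 → step 8: x=-0.118, v=-1.580, θ₁=0.059, ω₁=1.680, θ₂=0.113, ω₂=0.686
apply F[8]=-10.000 → step 9: x=-0.152, v=-1.809, θ₁=0.095, ω₁=1.977, θ₂=0.127, ω₂=0.708
apply F[9]=-10.000 → step 10: x=-0.190, v=-2.041, θ₁=0.138, ω₁=2.290, θ₂=0.141, ω₂=0.715
apply F[10]=-10.000 → step 11: x=-0.234, v=-2.270, θ₁=0.187, ω₁=2.613, θ₂=0.155, ω₂=0.712
apply F[11]=-9.071 → step 12: x=-0.281, v=-2.471, θ₁=0.242, ω₁=2.913, θ₂=0.169, ω₂=0.708
apply F[12]=+10.000 → step 13: x=-0.329, v=-2.306, θ₁=0.299, ω₁=2.793, θ₂=0.183, ω₂=0.669
apply F[13]=+10.000 → step 14: x=-0.373, v=-2.156, θ₁=0.354, ω₁=2.715, θ₂=0.196, ω₂=0.607
apply F[14]=+10.000 → step 15: x=-0.415, v=-2.017, θ₁=0.408, ω₁=2.673, θ₂=0.207, ω₂=0.524
apply F[15]=+10.000 → step 16: x=-0.454, v=-1.888, θ₁=0.461, ω₁=2.664, θ₂=0.217, ω₂=0.423
apply F[16]=+10.000 → step 17: x=-0.491, v=-1.765, θ₁=0.515, ω₁=2.683, θ₂=0.224, ω₂=0.306
apply F[17]=+10.000 → step 18: x=-0.525, v=-1.646, θ₁=0.569, ω₁=2.724, θ₂=0.229, ω₂=0.176
apply F[18]=+10.000 → step 19: x=-0.556, v=-1.527, θ₁=0.624, ω₁=2.784, θ₂=0.231, ω₂=0.037
apply F[19]=+10.000 → step 20: x=-0.586, v=-1.407, θ₁=0.680, ω₁=2.859, θ₂=0.230, ω₂=-0.107
apply F[20]=+10.000 → step 21: x=-0.613, v=-1.283, θ₁=0.738, ω₁=2.946, θ₂=0.227, ω₂=-0.253
apply F[21]=+10.000 → step 22: x=-0.637, v=-1.153, θ₁=0.798, ω₁=3.042, θ₂=0.220, ω₂=-0.396
apply F[22]=+10.000 → step 23: x=-0.659, v=-1.016, θ₁=0.860, ω₁=3.145, θ₂=0.211, ω₂=-0.533
apply F[23]=+10.000 → step 24: x=-0.678, v=-0.870, θ₁=0.924, ω₁=3.255, θ₂=0.199, ω₂=-0.660
apply F[24]=+10.000 → step 25: x=-0.694, v=-0.716, θ₁=0.990, ω₁=3.370, θ₂=0.185, ω₂=-0.774
apply F[25]=+10.000 → step 26: x=-0.706, v=-0.551, θ₁=1.059, ω₁=3.491, θ₂=0.168, ω₂=-0.872
apply F[26]=+10.000 → step 27: x=-0.715, v=-0.376, θ₁=1.130, ω₁=3.620, θ₂=0.150, ω₂=-0.950
apply F[27]=+10.000 → step 28: x=-0.721, v=-0.188, θ₁=1.204, ω₁=3.758, θ₂=0.130, ω₂=-1.005
apply F[28]=+10.000 → step 29: x=-0.723, v=0.011, θ₁=1.280, ω₁=3.908, θ₂=0.110, ω₂=-1.034
apply F[29]=+10.000 → step 30: x=-0.721, v=0.225, θ₁=1.360, ω₁=4.072, θ₂=0.089, ω₂=-1.032
apply F[30]=+10.000 → step 31: x=-0.714, v=0.454, θ₁=1.443, ω₁=4.255, θ₂=0.069, ω₂=-0.994
apply F[31]=+10.000 → step 32: x=-0.702, v=0.702, θ₁=1.531, ω₁=4.464, θ₂=0.050, ω₂=-0.914
apply F[32]=+10.000 → step 33: x=-0.686, v=0.971, θ₁=1.622, ω₁=4.704, θ₂=0.033, ω₂=-0.784
apply F[33]=+10.000 → step 34: x=-0.663, v=1.267, θ₁=1.719, ω₁=4.987, θ₂=0.019, ω₂=-0.591
apply F[34]=+10.000 → step 35: x=-0.635, v=1.596, θ₁=1.822, ω₁=5.325, θ₂=0.010, ω₂=-0.320
apply F[35]=+10.000 → step 36: x=-0.599, v=1.968, θ₁=1.932, ω₁=5.738, θ₂=0.007, ω₂=0.051
apply F[36]=+10.000 → step 37: x=-0.556, v=2.398, θ₁=2.052, ω₁=6.251, θ₂=0.013, ω₂=0.555
apply F[37]=+10.000 → step 38: x=-0.503, v=2.904, θ₁=2.183, ω₁=6.906, θ₂=0.030, ω₂=1.243
apply F[38]=+10.000 → step 39: x=-0.439, v=3.513, θ₁=2.330, ω₁=7.760, θ₂=0.064, ω₂=2.197
Max |angle| over trajectory = 2.330 rad; bound = 2.400 → within bound.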